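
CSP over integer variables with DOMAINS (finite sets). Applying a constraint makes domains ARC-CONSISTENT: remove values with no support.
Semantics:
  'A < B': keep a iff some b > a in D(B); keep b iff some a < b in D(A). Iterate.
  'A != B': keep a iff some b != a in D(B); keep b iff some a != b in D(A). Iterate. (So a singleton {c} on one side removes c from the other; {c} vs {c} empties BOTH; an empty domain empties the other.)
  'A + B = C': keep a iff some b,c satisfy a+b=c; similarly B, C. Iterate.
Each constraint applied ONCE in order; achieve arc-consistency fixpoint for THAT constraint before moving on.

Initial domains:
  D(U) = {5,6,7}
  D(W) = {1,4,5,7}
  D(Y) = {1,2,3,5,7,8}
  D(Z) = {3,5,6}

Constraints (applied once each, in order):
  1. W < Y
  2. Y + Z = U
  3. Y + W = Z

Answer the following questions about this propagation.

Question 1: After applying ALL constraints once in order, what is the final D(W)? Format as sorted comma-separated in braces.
Constraint 1 (W < Y) on D(W)={1,4,5,7} D(Y)={1,2,3,5,7,8}: Y {1,2,3,5,7,8}->{2,3,5,7,8}
Constraint 2 (Y + Z = U) on D(Y)={2,3,5,7,8} D(Z)={3,5,6} D(U)={5,6,7}: Y {2,3,5,7,8}->{2,3}; Z {3,5,6}->{3,5}
Constraint 3 (Y + W = Z) on D(Y)={2,3} D(W)={1,4,5,7} D(Z)={3,5}: Y {2,3}->{2}; W {1,4,5,7}->{1}; Z {3,5}->{3}
So after all 3 constraints: D(W) = {1}

Answer: {1}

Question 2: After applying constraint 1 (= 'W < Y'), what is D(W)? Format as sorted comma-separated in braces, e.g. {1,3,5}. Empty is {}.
Constraint 1 (W < Y) on D(W)={1,4,5,7} D(Y)={1,2,3,5,7,8}: Y {1,2,3,5,7,8}->{2,3,5,7,8}
So after constraint 1: D(W) = {1,4,5,7}

Answer: {1,4,5,7}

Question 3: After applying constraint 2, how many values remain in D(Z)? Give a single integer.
Constraint 1 (W < Y) on D(W)={1,4,5,7} D(Y)={1,2,3,5,7,8}: Y {1,2,3,5,7,8}->{2,3,5,7,8}
Constraint 2 (Y + Z = U) on D(Y)={2,3,5,7,8} D(Z)={3,5,6} D(U)={5,6,7}: Y {2,3,5,7,8}->{2,3}; Z {3,5,6}->{3,5}
So after constraint 2: D(Z)={3,5}, size = 2

Answer: 2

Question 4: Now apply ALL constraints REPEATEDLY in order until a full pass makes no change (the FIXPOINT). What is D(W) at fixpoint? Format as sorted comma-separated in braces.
Answer: {1}

Derivation:
pass 0 (initial): D(W)={1,4,5,7}
pass 1: W {1,4,5,7}->{1}; Y {1,2,3,5,7,8}->{2}; Z {3,5,6}->{3}
pass 2: U {5,6,7}->{5}
pass 3: no change
Fixpoint after 3 passes: D(W) = {1}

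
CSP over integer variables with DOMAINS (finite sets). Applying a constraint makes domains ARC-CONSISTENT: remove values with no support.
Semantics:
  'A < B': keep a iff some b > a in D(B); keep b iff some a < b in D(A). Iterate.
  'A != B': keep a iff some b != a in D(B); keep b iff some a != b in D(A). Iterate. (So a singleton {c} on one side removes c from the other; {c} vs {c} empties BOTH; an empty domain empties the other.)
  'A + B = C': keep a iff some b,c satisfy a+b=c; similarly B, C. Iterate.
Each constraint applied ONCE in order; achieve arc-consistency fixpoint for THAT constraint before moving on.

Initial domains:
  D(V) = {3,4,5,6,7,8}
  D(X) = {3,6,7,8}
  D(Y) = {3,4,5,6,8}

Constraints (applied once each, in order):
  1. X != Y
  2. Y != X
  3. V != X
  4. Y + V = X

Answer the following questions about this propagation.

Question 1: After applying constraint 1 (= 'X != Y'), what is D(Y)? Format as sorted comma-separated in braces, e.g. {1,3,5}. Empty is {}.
Constraint 1 (X != Y) on D(X)={3,6,7,8} D(Y)={3,4,5,6,8}: no change
So after constraint 1: D(Y) = {3,4,5,6,8}

Answer: {3,4,5,6,8}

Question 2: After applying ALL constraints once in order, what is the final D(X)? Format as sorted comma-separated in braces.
Constraint 1 (X != Y) on D(X)={3,6,7,8} D(Y)={3,4,5,6,8}: no change
Constraint 2 (Y != X) on D(Y)={3,4,5,6,8} D(X)={3,6,7,8}: no change
Constraint 3 (V != X) on D(V)={3,4,5,6,7,8} D(X)={3,6,7,8}: no change
Constraint 4 (Y + V = X) on D(Y)={3,4,5,6,8} D(V)={3,4,5,6,7,8} D(X)={3,6,7,8}: Y {3,4,5,6,8}->{3,4,5}; V {3,4,5,6,7,8}->{3,4,5}; X {3,6,7,8}->{6,7,8}
So after all 4 constraints: D(X) = {6,7,8}

Answer: {6,7,8}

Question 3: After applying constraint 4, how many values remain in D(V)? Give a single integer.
Constraint 1 (X != Y) on D(X)={3,6,7,8} D(Y)={3,4,5,6,8}: no change
Constraint 2 (Y != X) on D(Y)={3,4,5,6,8} D(X)={3,6,7,8}: no change
Constraint 3 (V != X) on D(V)={3,4,5,6,7,8} D(X)={3,6,7,8}: no change
Constraint 4 (Y + V = X) on D(Y)={3,4,5,6,8} D(V)={3,4,5,6,7,8} D(X)={3,6,7,8}: Y {3,4,5,6,8}->{3,4,5}; V {3,4,5,6,7,8}->{3,4,5}; X {3,6,7,8}->{6,7,8}
So after constraint 4: D(V)={3,4,5}, size = 3

Answer: 3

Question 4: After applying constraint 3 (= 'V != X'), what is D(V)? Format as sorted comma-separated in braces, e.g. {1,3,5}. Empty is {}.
Answer: {3,4,5,6,7,8}

Derivation:
Constraint 1 (X != Y) on D(X)={3,6,7,8} D(Y)={3,4,5,6,8}: no change
Constraint 2 (Y != X) on D(Y)={3,4,5,6,8} D(X)={3,6,7,8}: no change
Constraint 3 (V != X) on D(V)={3,4,5,6,7,8} D(X)={3,6,7,8}: no change
So after constraint 3: D(V) = {3,4,5,6,7,8}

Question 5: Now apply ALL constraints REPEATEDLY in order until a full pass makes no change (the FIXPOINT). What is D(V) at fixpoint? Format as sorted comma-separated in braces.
pass 0 (initial): D(V)={3,4,5,6,7,8}
pass 1: V {3,4,5,6,7,8}->{3,4,5}; X {3,6,7,8}->{6,7,8}; Y {3,4,5,6,8}->{3,4,5}
pass 2: no change
Fixpoint after 2 passes: D(V) = {3,4,5}

Answer: {3,4,5}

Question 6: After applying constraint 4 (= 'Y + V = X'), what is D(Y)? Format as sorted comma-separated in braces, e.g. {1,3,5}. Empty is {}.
Answer: {3,4,5}

Derivation:
Constraint 1 (X != Y) on D(X)={3,6,7,8} D(Y)={3,4,5,6,8}: no change
Constraint 2 (Y != X) on D(Y)={3,4,5,6,8} D(X)={3,6,7,8}: no change
Constraint 3 (V != X) on D(V)={3,4,5,6,7,8} D(X)={3,6,7,8}: no change
Constraint 4 (Y + V = X) on D(Y)={3,4,5,6,8} D(V)={3,4,5,6,7,8} D(X)={3,6,7,8}: Y {3,4,5,6,8}->{3,4,5}; V {3,4,5,6,7,8}->{3,4,5}; X {3,6,7,8}->{6,7,8}
So after constraint 4: D(Y) = {3,4,5}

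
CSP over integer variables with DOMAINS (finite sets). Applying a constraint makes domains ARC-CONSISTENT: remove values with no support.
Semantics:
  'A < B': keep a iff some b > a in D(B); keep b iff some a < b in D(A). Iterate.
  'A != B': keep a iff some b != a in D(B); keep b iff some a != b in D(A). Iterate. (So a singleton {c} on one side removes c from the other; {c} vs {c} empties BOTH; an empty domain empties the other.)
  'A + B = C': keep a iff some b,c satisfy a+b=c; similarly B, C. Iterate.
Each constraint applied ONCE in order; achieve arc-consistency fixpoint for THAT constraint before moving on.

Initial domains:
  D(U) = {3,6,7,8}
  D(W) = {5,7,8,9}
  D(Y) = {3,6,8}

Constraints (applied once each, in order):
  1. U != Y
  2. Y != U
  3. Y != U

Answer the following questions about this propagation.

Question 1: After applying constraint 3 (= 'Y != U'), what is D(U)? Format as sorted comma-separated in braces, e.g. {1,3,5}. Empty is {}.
Constraint 1 (U != Y) on D(U)={3,6,7,8} D(Y)={3,6,8}: no change
Constraint 2 (Y != U) on D(Y)={3,6,8} D(U)={3,6,7,8}: no change
Constraint 3 (Y != U) on D(Y)={3,6,8} D(U)={3,6,7,8}: no change
So after constraint 3: D(U) = {3,6,7,8}

Answer: {3,6,7,8}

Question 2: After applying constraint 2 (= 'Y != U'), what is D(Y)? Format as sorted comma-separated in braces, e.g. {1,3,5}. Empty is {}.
Answer: {3,6,8}

Derivation:
Constraint 1 (U != Y) on D(U)={3,6,7,8} D(Y)={3,6,8}: no change
Constraint 2 (Y != U) on D(Y)={3,6,8} D(U)={3,6,7,8}: no change
So after constraint 2: D(Y) = {3,6,8}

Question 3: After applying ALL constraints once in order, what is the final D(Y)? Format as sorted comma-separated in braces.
Answer: {3,6,8}

Derivation:
Constraint 1 (U != Y) on D(U)={3,6,7,8} D(Y)={3,6,8}: no change
Constraint 2 (Y != U) on D(Y)={3,6,8} D(U)={3,6,7,8}: no change
Constraint 3 (Y != U) on D(Y)={3,6,8} D(U)={3,6,7,8}: no change
So after all 3 constraints: D(Y) = {3,6,8}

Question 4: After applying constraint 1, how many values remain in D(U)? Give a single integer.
Answer: 4

Derivation:
Constraint 1 (U != Y) on D(U)={3,6,7,8} D(Y)={3,6,8}: no change
So after constraint 1: D(U)={3,6,7,8}, size = 4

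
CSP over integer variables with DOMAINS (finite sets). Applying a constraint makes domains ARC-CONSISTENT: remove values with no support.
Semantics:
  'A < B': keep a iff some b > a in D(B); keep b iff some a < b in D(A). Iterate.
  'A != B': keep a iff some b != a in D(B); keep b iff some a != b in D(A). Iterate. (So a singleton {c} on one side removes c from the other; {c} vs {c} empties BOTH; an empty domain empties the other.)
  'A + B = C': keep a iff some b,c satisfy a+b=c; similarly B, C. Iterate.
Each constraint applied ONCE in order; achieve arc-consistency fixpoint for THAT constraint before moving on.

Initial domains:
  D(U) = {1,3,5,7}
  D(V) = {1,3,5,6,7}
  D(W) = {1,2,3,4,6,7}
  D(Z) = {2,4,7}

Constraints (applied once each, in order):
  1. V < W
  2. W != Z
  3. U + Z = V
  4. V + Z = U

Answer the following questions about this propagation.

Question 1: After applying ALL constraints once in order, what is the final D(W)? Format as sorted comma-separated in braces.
Constraint 1 (V < W) on D(V)={1,3,5,6,7} D(W)={1,2,3,4,6,7}: V {1,3,5,6,7}->{1,3,5,6}; W {1,2,3,4,6,7}->{2,3,4,6,7}
Constraint 2 (W != Z) on D(W)={2,3,4,6,7} D(Z)={2,4,7}: no change
Constraint 3 (U + Z = V) on D(U)={1,3,5,7} D(Z)={2,4,7} D(V)={1,3,5,6}: U {1,3,5,7}->{1,3}; Z {2,4,7}->{2,4}; V {1,3,5,6}->{3,5}
Constraint 4 (V + Z = U) on D(V)={3,5} D(Z)={2,4} D(U)={1,3}: V {3,5}->{}; Z {2,4}->{}; U {1,3}->{}
So after all 4 constraints: D(W) = {2,3,4,6,7}

Answer: {2,3,4,6,7}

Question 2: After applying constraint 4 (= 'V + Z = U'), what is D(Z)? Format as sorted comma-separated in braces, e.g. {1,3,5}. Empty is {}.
Answer: {}

Derivation:
Constraint 1 (V < W) on D(V)={1,3,5,6,7} D(W)={1,2,3,4,6,7}: V {1,3,5,6,7}->{1,3,5,6}; W {1,2,3,4,6,7}->{2,3,4,6,7}
Constraint 2 (W != Z) on D(W)={2,3,4,6,7} D(Z)={2,4,7}: no change
Constraint 3 (U + Z = V) on D(U)={1,3,5,7} D(Z)={2,4,7} D(V)={1,3,5,6}: U {1,3,5,7}->{1,3}; Z {2,4,7}->{2,4}; V {1,3,5,6}->{3,5}
Constraint 4 (V + Z = U) on D(V)={3,5} D(Z)={2,4} D(U)={1,3}: V {3,5}->{}; Z {2,4}->{}; U {1,3}->{}
So after constraint 4: D(Z) = {}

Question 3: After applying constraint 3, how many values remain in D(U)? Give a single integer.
Answer: 2

Derivation:
Constraint 1 (V < W) on D(V)={1,3,5,6,7} D(W)={1,2,3,4,6,7}: V {1,3,5,6,7}->{1,3,5,6}; W {1,2,3,4,6,7}->{2,3,4,6,7}
Constraint 2 (W != Z) on D(W)={2,3,4,6,7} D(Z)={2,4,7}: no change
Constraint 3 (U + Z = V) on D(U)={1,3,5,7} D(Z)={2,4,7} D(V)={1,3,5,6}: U {1,3,5,7}->{1,3}; Z {2,4,7}->{2,4}; V {1,3,5,6}->{3,5}
So after constraint 3: D(U)={1,3}, size = 2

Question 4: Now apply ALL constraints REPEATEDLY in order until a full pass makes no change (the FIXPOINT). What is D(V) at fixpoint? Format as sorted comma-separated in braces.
Answer: {}

Derivation:
pass 0 (initial): D(V)={1,3,5,6,7}
pass 1: U {1,3,5,7}->{}; V {1,3,5,6,7}->{}; W {1,2,3,4,6,7}->{2,3,4,6,7}; Z {2,4,7}->{}
pass 2: W {2,3,4,6,7}->{}
pass 3: no change
Fixpoint after 3 passes: D(V) = {}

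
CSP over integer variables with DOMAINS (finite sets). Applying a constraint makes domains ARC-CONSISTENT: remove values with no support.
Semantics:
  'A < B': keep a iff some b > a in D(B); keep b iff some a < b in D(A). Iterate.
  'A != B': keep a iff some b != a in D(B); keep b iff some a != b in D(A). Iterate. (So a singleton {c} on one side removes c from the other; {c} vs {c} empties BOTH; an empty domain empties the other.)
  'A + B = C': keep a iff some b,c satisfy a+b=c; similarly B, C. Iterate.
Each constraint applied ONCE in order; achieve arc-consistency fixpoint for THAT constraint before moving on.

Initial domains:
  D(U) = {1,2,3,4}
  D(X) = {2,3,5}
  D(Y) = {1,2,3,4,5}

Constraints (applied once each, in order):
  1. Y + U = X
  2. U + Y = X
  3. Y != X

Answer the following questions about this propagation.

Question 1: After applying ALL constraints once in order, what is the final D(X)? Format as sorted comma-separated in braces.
Constraint 1 (Y + U = X) on D(Y)={1,2,3,4,5} D(U)={1,2,3,4} D(X)={2,3,5}: Y {1,2,3,4,5}->{1,2,3,4}
Constraint 2 (U + Y = X) on D(U)={1,2,3,4} D(Y)={1,2,3,4} D(X)={2,3,5}: no change
Constraint 3 (Y != X) on D(Y)={1,2,3,4} D(X)={2,3,5}: no change
So after all 3 constraints: D(X) = {2,3,5}

Answer: {2,3,5}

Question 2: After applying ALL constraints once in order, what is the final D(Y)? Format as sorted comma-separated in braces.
Constraint 1 (Y + U = X) on D(Y)={1,2,3,4,5} D(U)={1,2,3,4} D(X)={2,3,5}: Y {1,2,3,4,5}->{1,2,3,4}
Constraint 2 (U + Y = X) on D(U)={1,2,3,4} D(Y)={1,2,3,4} D(X)={2,3,5}: no change
Constraint 3 (Y != X) on D(Y)={1,2,3,4} D(X)={2,3,5}: no change
So after all 3 constraints: D(Y) = {1,2,3,4}

Answer: {1,2,3,4}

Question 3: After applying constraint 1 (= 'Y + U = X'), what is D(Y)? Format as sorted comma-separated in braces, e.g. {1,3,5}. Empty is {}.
Answer: {1,2,3,4}

Derivation:
Constraint 1 (Y + U = X) on D(Y)={1,2,3,4,5} D(U)={1,2,3,4} D(X)={2,3,5}: Y {1,2,3,4,5}->{1,2,3,4}
So after constraint 1: D(Y) = {1,2,3,4}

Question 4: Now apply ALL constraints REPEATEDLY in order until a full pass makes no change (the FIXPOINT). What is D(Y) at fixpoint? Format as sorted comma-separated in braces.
Answer: {1,2,3,4}

Derivation:
pass 0 (initial): D(Y)={1,2,3,4,5}
pass 1: Y {1,2,3,4,5}->{1,2,3,4}
pass 2: no change
Fixpoint after 2 passes: D(Y) = {1,2,3,4}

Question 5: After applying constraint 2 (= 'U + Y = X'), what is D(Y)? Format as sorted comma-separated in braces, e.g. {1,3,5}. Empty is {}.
Answer: {1,2,3,4}

Derivation:
Constraint 1 (Y + U = X) on D(Y)={1,2,3,4,5} D(U)={1,2,3,4} D(X)={2,3,5}: Y {1,2,3,4,5}->{1,2,3,4}
Constraint 2 (U + Y = X) on D(U)={1,2,3,4} D(Y)={1,2,3,4} D(X)={2,3,5}: no change
So after constraint 2: D(Y) = {1,2,3,4}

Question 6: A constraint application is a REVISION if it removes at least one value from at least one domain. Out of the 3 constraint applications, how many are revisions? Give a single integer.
Answer: 1

Derivation:
Constraint 1 (Y + U = X) on D(Y)={1,2,3,4,5} D(U)={1,2,3,4} D(X)={2,3,5}: Y {1,2,3,4,5}->{1,2,3,4} => REVISION
Constraint 2 (U + Y = X) on D(U)={1,2,3,4} D(Y)={1,2,3,4} D(X)={2,3,5}: no change => not a revision
Constraint 3 (Y != X) on D(Y)={1,2,3,4} D(X)={2,3,5}: no change => not a revision
Total revisions = 1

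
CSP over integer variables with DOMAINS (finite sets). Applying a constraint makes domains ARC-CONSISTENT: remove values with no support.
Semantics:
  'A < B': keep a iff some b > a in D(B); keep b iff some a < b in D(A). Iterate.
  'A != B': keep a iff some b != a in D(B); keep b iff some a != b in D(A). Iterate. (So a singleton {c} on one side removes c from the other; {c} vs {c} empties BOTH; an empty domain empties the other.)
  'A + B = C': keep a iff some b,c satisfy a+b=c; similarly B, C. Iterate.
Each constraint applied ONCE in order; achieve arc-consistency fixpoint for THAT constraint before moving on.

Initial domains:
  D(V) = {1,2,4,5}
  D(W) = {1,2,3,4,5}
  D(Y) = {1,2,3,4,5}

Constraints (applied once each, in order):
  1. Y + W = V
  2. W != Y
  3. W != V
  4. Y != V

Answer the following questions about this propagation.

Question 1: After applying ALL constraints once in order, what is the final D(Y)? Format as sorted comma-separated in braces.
Constraint 1 (Y + W = V) on D(Y)={1,2,3,4,5} D(W)={1,2,3,4,5} D(V)={1,2,4,5}: Y {1,2,3,4,5}->{1,2,3,4}; W {1,2,3,4,5}->{1,2,3,4}; V {1,2,4,5}->{2,4,5}
Constraint 2 (W != Y) on D(W)={1,2,3,4} D(Y)={1,2,3,4}: no change
Constraint 3 (W != V) on D(W)={1,2,3,4} D(V)={2,4,5}: no change
Constraint 4 (Y != V) on D(Y)={1,2,3,4} D(V)={2,4,5}: no change
So after all 4 constraints: D(Y) = {1,2,3,4}

Answer: {1,2,3,4}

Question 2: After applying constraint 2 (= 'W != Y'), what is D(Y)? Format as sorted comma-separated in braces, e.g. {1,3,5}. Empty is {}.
Answer: {1,2,3,4}

Derivation:
Constraint 1 (Y + W = V) on D(Y)={1,2,3,4,5} D(W)={1,2,3,4,5} D(V)={1,2,4,5}: Y {1,2,3,4,5}->{1,2,3,4}; W {1,2,3,4,5}->{1,2,3,4}; V {1,2,4,5}->{2,4,5}
Constraint 2 (W != Y) on D(W)={1,2,3,4} D(Y)={1,2,3,4}: no change
So after constraint 2: D(Y) = {1,2,3,4}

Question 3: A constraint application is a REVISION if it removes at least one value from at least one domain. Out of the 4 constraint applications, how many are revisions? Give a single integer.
Constraint 1 (Y + W = V) on D(Y)={1,2,3,4,5} D(W)={1,2,3,4,5} D(V)={1,2,4,5}: Y {1,2,3,4,5}->{1,2,3,4}; W {1,2,3,4,5}->{1,2,3,4}; V {1,2,4,5}->{2,4,5} => REVISION
Constraint 2 (W != Y) on D(W)={1,2,3,4} D(Y)={1,2,3,4}: no change => not a revision
Constraint 3 (W != V) on D(W)={1,2,3,4} D(V)={2,4,5}: no change => not a revision
Constraint 4 (Y != V) on D(Y)={1,2,3,4} D(V)={2,4,5}: no change => not a revision
Total revisions = 1

Answer: 1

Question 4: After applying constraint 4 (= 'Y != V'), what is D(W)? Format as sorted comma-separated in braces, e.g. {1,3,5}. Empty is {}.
Constraint 1 (Y + W = V) on D(Y)={1,2,3,4,5} D(W)={1,2,3,4,5} D(V)={1,2,4,5}: Y {1,2,3,4,5}->{1,2,3,4}; W {1,2,3,4,5}->{1,2,3,4}; V {1,2,4,5}->{2,4,5}
Constraint 2 (W != Y) on D(W)={1,2,3,4} D(Y)={1,2,3,4}: no change
Constraint 3 (W != V) on D(W)={1,2,3,4} D(V)={2,4,5}: no change
Constraint 4 (Y != V) on D(Y)={1,2,3,4} D(V)={2,4,5}: no change
So after constraint 4: D(W) = {1,2,3,4}

Answer: {1,2,3,4}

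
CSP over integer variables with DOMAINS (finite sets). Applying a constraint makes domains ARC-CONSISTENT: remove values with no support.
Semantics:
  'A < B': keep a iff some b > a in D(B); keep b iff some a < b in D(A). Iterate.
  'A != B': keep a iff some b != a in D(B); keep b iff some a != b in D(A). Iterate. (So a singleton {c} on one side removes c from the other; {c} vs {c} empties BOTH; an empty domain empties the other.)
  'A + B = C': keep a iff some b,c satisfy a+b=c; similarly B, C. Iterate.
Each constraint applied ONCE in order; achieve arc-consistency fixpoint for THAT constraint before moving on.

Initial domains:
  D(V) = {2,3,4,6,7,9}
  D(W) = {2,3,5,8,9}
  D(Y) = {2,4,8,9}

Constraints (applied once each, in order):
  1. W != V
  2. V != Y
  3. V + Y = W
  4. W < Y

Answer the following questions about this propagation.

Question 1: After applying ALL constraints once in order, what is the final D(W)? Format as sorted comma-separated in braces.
Answer: {}

Derivation:
Constraint 1 (W != V) on D(W)={2,3,5,8,9} D(V)={2,3,4,6,7,9}: no change
Constraint 2 (V != Y) on D(V)={2,3,4,6,7,9} D(Y)={2,4,8,9}: no change
Constraint 3 (V + Y = W) on D(V)={2,3,4,6,7,9} D(Y)={2,4,8,9} D(W)={2,3,5,8,9}: V {2,3,4,6,7,9}->{3,4,6,7}; Y {2,4,8,9}->{2,4}; W {2,3,5,8,9}->{5,8,9}
Constraint 4 (W < Y) on D(W)={5,8,9} D(Y)={2,4}: W {5,8,9}->{}; Y {2,4}->{}
So after all 4 constraints: D(W) = {}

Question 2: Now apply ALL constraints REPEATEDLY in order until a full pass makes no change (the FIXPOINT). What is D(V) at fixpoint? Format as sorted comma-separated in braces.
pass 0 (initial): D(V)={2,3,4,6,7,9}
pass 1: V {2,3,4,6,7,9}->{3,4,6,7}; W {2,3,5,8,9}->{}; Y {2,4,8,9}->{}
pass 2: V {3,4,6,7}->{}
pass 3: no change
Fixpoint after 3 passes: D(V) = {}

Answer: {}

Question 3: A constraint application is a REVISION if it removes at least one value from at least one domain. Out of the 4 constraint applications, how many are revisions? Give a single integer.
Answer: 2

Derivation:
Constraint 1 (W != V) on D(W)={2,3,5,8,9} D(V)={2,3,4,6,7,9}: no change => not a revision
Constraint 2 (V != Y) on D(V)={2,3,4,6,7,9} D(Y)={2,4,8,9}: no change => not a revision
Constraint 3 (V + Y = W) on D(V)={2,3,4,6,7,9} D(Y)={2,4,8,9} D(W)={2,3,5,8,9}: V {2,3,4,6,7,9}->{3,4,6,7}; Y {2,4,8,9}->{2,4}; W {2,3,5,8,9}->{5,8,9} => REVISION
Constraint 4 (W < Y) on D(W)={5,8,9} D(Y)={2,4}: W {5,8,9}->{}; Y {2,4}->{} => REVISION
Total revisions = 2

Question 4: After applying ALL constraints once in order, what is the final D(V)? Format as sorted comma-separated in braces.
Answer: {3,4,6,7}

Derivation:
Constraint 1 (W != V) on D(W)={2,3,5,8,9} D(V)={2,3,4,6,7,9}: no change
Constraint 2 (V != Y) on D(V)={2,3,4,6,7,9} D(Y)={2,4,8,9}: no change
Constraint 3 (V + Y = W) on D(V)={2,3,4,6,7,9} D(Y)={2,4,8,9} D(W)={2,3,5,8,9}: V {2,3,4,6,7,9}->{3,4,6,7}; Y {2,4,8,9}->{2,4}; W {2,3,5,8,9}->{5,8,9}
Constraint 4 (W < Y) on D(W)={5,8,9} D(Y)={2,4}: W {5,8,9}->{}; Y {2,4}->{}
So after all 4 constraints: D(V) = {3,4,6,7}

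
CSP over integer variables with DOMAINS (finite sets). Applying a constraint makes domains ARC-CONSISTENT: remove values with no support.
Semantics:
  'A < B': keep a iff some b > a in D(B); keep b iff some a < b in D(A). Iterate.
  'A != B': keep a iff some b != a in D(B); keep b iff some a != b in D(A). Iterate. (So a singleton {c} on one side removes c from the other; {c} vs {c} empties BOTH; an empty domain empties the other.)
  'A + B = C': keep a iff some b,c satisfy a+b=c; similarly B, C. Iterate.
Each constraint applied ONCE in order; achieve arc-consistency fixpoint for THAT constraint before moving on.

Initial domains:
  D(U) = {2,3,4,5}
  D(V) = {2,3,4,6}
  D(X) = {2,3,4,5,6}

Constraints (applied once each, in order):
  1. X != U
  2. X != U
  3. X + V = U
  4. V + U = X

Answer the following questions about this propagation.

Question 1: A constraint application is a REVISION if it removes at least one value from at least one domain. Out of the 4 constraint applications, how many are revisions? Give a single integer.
Constraint 1 (X != U) on D(X)={2,3,4,5,6} D(U)={2,3,4,5}: no change => not a revision
Constraint 2 (X != U) on D(X)={2,3,4,5,6} D(U)={2,3,4,5}: no change => not a revision
Constraint 3 (X + V = U) on D(X)={2,3,4,5,6} D(V)={2,3,4,6} D(U)={2,3,4,5}: X {2,3,4,5,6}->{2,3}; V {2,3,4,6}->{2,3}; U {2,3,4,5}->{4,5} => REVISION
Constraint 4 (V + U = X) on D(V)={2,3} D(U)={4,5} D(X)={2,3}: V {2,3}->{}; U {4,5}->{}; X {2,3}->{} => REVISION
Total revisions = 2

Answer: 2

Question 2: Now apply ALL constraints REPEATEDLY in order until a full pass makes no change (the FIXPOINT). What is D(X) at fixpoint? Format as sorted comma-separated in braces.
pass 0 (initial): D(X)={2,3,4,5,6}
pass 1: U {2,3,4,5}->{}; V {2,3,4,6}->{}; X {2,3,4,5,6}->{}
pass 2: no change
Fixpoint after 2 passes: D(X) = {}

Answer: {}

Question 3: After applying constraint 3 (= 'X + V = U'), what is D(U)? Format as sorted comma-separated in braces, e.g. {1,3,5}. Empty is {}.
Answer: {4,5}

Derivation:
Constraint 1 (X != U) on D(X)={2,3,4,5,6} D(U)={2,3,4,5}: no change
Constraint 2 (X != U) on D(X)={2,3,4,5,6} D(U)={2,3,4,5}: no change
Constraint 3 (X + V = U) on D(X)={2,3,4,5,6} D(V)={2,3,4,6} D(U)={2,3,4,5}: X {2,3,4,5,6}->{2,3}; V {2,3,4,6}->{2,3}; U {2,3,4,5}->{4,5}
So after constraint 3: D(U) = {4,5}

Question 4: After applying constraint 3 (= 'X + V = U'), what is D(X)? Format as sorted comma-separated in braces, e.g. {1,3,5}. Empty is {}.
Answer: {2,3}

Derivation:
Constraint 1 (X != U) on D(X)={2,3,4,5,6} D(U)={2,3,4,5}: no change
Constraint 2 (X != U) on D(X)={2,3,4,5,6} D(U)={2,3,4,5}: no change
Constraint 3 (X + V = U) on D(X)={2,3,4,5,6} D(V)={2,3,4,6} D(U)={2,3,4,5}: X {2,3,4,5,6}->{2,3}; V {2,3,4,6}->{2,3}; U {2,3,4,5}->{4,5}
So after constraint 3: D(X) = {2,3}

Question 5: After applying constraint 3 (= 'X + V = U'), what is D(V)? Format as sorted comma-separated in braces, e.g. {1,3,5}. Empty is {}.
Constraint 1 (X != U) on D(X)={2,3,4,5,6} D(U)={2,3,4,5}: no change
Constraint 2 (X != U) on D(X)={2,3,4,5,6} D(U)={2,3,4,5}: no change
Constraint 3 (X + V = U) on D(X)={2,3,4,5,6} D(V)={2,3,4,6} D(U)={2,3,4,5}: X {2,3,4,5,6}->{2,3}; V {2,3,4,6}->{2,3}; U {2,3,4,5}->{4,5}
So after constraint 3: D(V) = {2,3}

Answer: {2,3}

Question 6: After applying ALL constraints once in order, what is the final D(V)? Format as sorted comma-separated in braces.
Constraint 1 (X != U) on D(X)={2,3,4,5,6} D(U)={2,3,4,5}: no change
Constraint 2 (X != U) on D(X)={2,3,4,5,6} D(U)={2,3,4,5}: no change
Constraint 3 (X + V = U) on D(X)={2,3,4,5,6} D(V)={2,3,4,6} D(U)={2,3,4,5}: X {2,3,4,5,6}->{2,3}; V {2,3,4,6}->{2,3}; U {2,3,4,5}->{4,5}
Constraint 4 (V + U = X) on D(V)={2,3} D(U)={4,5} D(X)={2,3}: V {2,3}->{}; U {4,5}->{}; X {2,3}->{}
So after all 4 constraints: D(V) = {}

Answer: {}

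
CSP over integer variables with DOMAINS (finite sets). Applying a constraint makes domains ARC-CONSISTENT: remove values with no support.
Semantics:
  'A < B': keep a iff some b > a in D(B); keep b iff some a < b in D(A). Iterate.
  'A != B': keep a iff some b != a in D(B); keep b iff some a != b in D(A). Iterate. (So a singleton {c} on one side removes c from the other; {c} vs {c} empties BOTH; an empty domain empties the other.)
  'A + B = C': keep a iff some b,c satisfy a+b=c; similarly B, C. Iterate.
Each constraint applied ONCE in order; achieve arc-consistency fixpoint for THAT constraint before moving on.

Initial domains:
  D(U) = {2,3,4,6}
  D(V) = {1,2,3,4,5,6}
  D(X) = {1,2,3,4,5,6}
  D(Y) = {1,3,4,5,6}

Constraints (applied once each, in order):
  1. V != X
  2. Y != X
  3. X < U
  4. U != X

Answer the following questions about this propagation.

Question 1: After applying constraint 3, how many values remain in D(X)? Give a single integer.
Answer: 5

Derivation:
Constraint 1 (V != X) on D(V)={1,2,3,4,5,6} D(X)={1,2,3,4,5,6}: no change
Constraint 2 (Y != X) on D(Y)={1,3,4,5,6} D(X)={1,2,3,4,5,6}: no change
Constraint 3 (X < U) on D(X)={1,2,3,4,5,6} D(U)={2,3,4,6}: X {1,2,3,4,5,6}->{1,2,3,4,5}
So after constraint 3: D(X)={1,2,3,4,5}, size = 5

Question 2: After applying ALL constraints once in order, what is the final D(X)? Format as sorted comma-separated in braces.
Answer: {1,2,3,4,5}

Derivation:
Constraint 1 (V != X) on D(V)={1,2,3,4,5,6} D(X)={1,2,3,4,5,6}: no change
Constraint 2 (Y != X) on D(Y)={1,3,4,5,6} D(X)={1,2,3,4,5,6}: no change
Constraint 3 (X < U) on D(X)={1,2,3,4,5,6} D(U)={2,3,4,6}: X {1,2,3,4,5,6}->{1,2,3,4,5}
Constraint 4 (U != X) on D(U)={2,3,4,6} D(X)={1,2,3,4,5}: no change
So after all 4 constraints: D(X) = {1,2,3,4,5}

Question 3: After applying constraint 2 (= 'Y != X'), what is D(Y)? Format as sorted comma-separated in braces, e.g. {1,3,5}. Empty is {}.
Constraint 1 (V != X) on D(V)={1,2,3,4,5,6} D(X)={1,2,3,4,5,6}: no change
Constraint 2 (Y != X) on D(Y)={1,3,4,5,6} D(X)={1,2,3,4,5,6}: no change
So after constraint 2: D(Y) = {1,3,4,5,6}

Answer: {1,3,4,5,6}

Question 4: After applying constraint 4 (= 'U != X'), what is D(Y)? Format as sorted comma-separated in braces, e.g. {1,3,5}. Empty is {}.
Answer: {1,3,4,5,6}

Derivation:
Constraint 1 (V != X) on D(V)={1,2,3,4,5,6} D(X)={1,2,3,4,5,6}: no change
Constraint 2 (Y != X) on D(Y)={1,3,4,5,6} D(X)={1,2,3,4,5,6}: no change
Constraint 3 (X < U) on D(X)={1,2,3,4,5,6} D(U)={2,3,4,6}: X {1,2,3,4,5,6}->{1,2,3,4,5}
Constraint 4 (U != X) on D(U)={2,3,4,6} D(X)={1,2,3,4,5}: no change
So after constraint 4: D(Y) = {1,3,4,5,6}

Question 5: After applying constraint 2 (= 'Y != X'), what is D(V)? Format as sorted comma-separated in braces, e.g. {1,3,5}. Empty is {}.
Answer: {1,2,3,4,5,6}

Derivation:
Constraint 1 (V != X) on D(V)={1,2,3,4,5,6} D(X)={1,2,3,4,5,6}: no change
Constraint 2 (Y != X) on D(Y)={1,3,4,5,6} D(X)={1,2,3,4,5,6}: no change
So after constraint 2: D(V) = {1,2,3,4,5,6}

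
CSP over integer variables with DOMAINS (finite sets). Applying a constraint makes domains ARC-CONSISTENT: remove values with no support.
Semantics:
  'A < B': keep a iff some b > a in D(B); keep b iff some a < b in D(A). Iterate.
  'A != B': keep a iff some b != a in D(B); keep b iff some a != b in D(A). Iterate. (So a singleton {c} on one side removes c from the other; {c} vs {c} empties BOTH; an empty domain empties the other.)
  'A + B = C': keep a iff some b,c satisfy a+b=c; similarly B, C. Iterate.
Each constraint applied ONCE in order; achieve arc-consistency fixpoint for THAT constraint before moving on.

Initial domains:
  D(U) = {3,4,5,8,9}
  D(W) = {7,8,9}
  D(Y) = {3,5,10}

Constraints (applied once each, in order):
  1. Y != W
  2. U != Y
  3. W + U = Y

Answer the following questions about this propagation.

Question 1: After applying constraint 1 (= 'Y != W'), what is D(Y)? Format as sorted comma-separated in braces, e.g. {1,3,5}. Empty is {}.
Constraint 1 (Y != W) on D(Y)={3,5,10} D(W)={7,8,9}: no change
So after constraint 1: D(Y) = {3,5,10}

Answer: {3,5,10}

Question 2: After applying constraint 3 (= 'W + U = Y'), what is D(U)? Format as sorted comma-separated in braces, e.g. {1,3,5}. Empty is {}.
Answer: {3}

Derivation:
Constraint 1 (Y != W) on D(Y)={3,5,10} D(W)={7,8,9}: no change
Constraint 2 (U != Y) on D(U)={3,4,5,8,9} D(Y)={3,5,10}: no change
Constraint 3 (W + U = Y) on D(W)={7,8,9} D(U)={3,4,5,8,9} D(Y)={3,5,10}: W {7,8,9}->{7}; U {3,4,5,8,9}->{3}; Y {3,5,10}->{10}
So after constraint 3: D(U) = {3}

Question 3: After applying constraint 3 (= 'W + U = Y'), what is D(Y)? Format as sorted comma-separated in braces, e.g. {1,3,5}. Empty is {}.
Constraint 1 (Y != W) on D(Y)={3,5,10} D(W)={7,8,9}: no change
Constraint 2 (U != Y) on D(U)={3,4,5,8,9} D(Y)={3,5,10}: no change
Constraint 3 (W + U = Y) on D(W)={7,8,9} D(U)={3,4,5,8,9} D(Y)={3,5,10}: W {7,8,9}->{7}; U {3,4,5,8,9}->{3}; Y {3,5,10}->{10}
So after constraint 3: D(Y) = {10}

Answer: {10}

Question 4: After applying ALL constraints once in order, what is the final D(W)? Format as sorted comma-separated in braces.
Constraint 1 (Y != W) on D(Y)={3,5,10} D(W)={7,8,9}: no change
Constraint 2 (U != Y) on D(U)={3,4,5,8,9} D(Y)={3,5,10}: no change
Constraint 3 (W + U = Y) on D(W)={7,8,9} D(U)={3,4,5,8,9} D(Y)={3,5,10}: W {7,8,9}->{7}; U {3,4,5,8,9}->{3}; Y {3,5,10}->{10}
So after all 3 constraints: D(W) = {7}

Answer: {7}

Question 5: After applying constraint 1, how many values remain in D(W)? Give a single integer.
Answer: 3

Derivation:
Constraint 1 (Y != W) on D(Y)={3,5,10} D(W)={7,8,9}: no change
So after constraint 1: D(W)={7,8,9}, size = 3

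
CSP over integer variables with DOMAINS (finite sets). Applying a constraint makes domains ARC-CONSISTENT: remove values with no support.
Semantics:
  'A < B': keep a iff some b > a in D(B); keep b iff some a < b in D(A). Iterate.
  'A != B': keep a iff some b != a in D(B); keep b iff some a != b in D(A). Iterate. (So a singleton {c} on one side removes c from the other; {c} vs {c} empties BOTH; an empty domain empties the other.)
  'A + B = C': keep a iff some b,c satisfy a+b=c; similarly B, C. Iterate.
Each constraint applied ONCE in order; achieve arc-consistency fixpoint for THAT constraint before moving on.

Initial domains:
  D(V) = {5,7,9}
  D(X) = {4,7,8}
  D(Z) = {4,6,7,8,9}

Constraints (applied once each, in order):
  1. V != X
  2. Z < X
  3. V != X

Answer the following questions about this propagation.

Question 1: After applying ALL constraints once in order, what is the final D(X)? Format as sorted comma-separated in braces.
Constraint 1 (V != X) on D(V)={5,7,9} D(X)={4,7,8}: no change
Constraint 2 (Z < X) on D(Z)={4,6,7,8,9} D(X)={4,7,8}: Z {4,6,7,8,9}->{4,6,7}; X {4,7,8}->{7,8}
Constraint 3 (V != X) on D(V)={5,7,9} D(X)={7,8}: no change
So after all 3 constraints: D(X) = {7,8}

Answer: {7,8}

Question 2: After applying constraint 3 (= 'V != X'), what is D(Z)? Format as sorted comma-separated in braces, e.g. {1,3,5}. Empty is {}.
Constraint 1 (V != X) on D(V)={5,7,9} D(X)={4,7,8}: no change
Constraint 2 (Z < X) on D(Z)={4,6,7,8,9} D(X)={4,7,8}: Z {4,6,7,8,9}->{4,6,7}; X {4,7,8}->{7,8}
Constraint 3 (V != X) on D(V)={5,7,9} D(X)={7,8}: no change
So after constraint 3: D(Z) = {4,6,7}

Answer: {4,6,7}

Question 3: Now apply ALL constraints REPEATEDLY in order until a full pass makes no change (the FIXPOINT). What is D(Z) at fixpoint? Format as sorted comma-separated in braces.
pass 0 (initial): D(Z)={4,6,7,8,9}
pass 1: X {4,7,8}->{7,8}; Z {4,6,7,8,9}->{4,6,7}
pass 2: no change
Fixpoint after 2 passes: D(Z) = {4,6,7}

Answer: {4,6,7}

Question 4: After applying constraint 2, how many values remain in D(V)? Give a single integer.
Constraint 1 (V != X) on D(V)={5,7,9} D(X)={4,7,8}: no change
Constraint 2 (Z < X) on D(Z)={4,6,7,8,9} D(X)={4,7,8}: Z {4,6,7,8,9}->{4,6,7}; X {4,7,8}->{7,8}
So after constraint 2: D(V)={5,7,9}, size = 3

Answer: 3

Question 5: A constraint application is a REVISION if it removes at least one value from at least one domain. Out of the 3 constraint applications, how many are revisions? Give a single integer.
Answer: 1

Derivation:
Constraint 1 (V != X) on D(V)={5,7,9} D(X)={4,7,8}: no change => not a revision
Constraint 2 (Z < X) on D(Z)={4,6,7,8,9} D(X)={4,7,8}: Z {4,6,7,8,9}->{4,6,7}; X {4,7,8}->{7,8} => REVISION
Constraint 3 (V != X) on D(V)={5,7,9} D(X)={7,8}: no change => not a revision
Total revisions = 1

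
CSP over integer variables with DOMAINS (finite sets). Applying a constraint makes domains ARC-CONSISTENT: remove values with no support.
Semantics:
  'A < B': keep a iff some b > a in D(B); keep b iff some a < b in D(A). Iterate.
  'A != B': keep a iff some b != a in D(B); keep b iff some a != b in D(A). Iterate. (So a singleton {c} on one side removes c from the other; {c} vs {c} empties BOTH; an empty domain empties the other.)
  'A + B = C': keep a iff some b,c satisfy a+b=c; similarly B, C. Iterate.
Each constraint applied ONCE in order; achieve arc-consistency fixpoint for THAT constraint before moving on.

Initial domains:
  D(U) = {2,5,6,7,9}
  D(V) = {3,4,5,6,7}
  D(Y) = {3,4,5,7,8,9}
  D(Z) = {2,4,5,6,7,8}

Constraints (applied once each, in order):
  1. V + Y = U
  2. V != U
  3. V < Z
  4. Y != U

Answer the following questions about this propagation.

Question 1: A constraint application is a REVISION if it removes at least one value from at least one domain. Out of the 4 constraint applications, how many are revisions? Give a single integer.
Answer: 2

Derivation:
Constraint 1 (V + Y = U) on D(V)={3,4,5,6,7} D(Y)={3,4,5,7,8,9} D(U)={2,5,6,7,9}: V {3,4,5,6,7}->{3,4,5,6}; Y {3,4,5,7,8,9}->{3,4,5}; U {2,5,6,7,9}->{6,7,9} => REVISION
Constraint 2 (V != U) on D(V)={3,4,5,6} D(U)={6,7,9}: no change => not a revision
Constraint 3 (V < Z) on D(V)={3,4,5,6} D(Z)={2,4,5,6,7,8}: Z {2,4,5,6,7,8}->{4,5,6,7,8} => REVISION
Constraint 4 (Y != U) on D(Y)={3,4,5} D(U)={6,7,9}: no change => not a revision
Total revisions = 2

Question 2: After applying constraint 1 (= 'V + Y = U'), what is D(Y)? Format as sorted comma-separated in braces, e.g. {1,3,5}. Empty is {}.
Answer: {3,4,5}

Derivation:
Constraint 1 (V + Y = U) on D(V)={3,4,5,6,7} D(Y)={3,4,5,7,8,9} D(U)={2,5,6,7,9}: V {3,4,5,6,7}->{3,4,5,6}; Y {3,4,5,7,8,9}->{3,4,5}; U {2,5,6,7,9}->{6,7,9}
So after constraint 1: D(Y) = {3,4,5}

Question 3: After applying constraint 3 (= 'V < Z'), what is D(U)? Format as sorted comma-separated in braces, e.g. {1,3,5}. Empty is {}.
Answer: {6,7,9}

Derivation:
Constraint 1 (V + Y = U) on D(V)={3,4,5,6,7} D(Y)={3,4,5,7,8,9} D(U)={2,5,6,7,9}: V {3,4,5,6,7}->{3,4,5,6}; Y {3,4,5,7,8,9}->{3,4,5}; U {2,5,6,7,9}->{6,7,9}
Constraint 2 (V != U) on D(V)={3,4,5,6} D(U)={6,7,9}: no change
Constraint 3 (V < Z) on D(V)={3,4,5,6} D(Z)={2,4,5,6,7,8}: Z {2,4,5,6,7,8}->{4,5,6,7,8}
So after constraint 3: D(U) = {6,7,9}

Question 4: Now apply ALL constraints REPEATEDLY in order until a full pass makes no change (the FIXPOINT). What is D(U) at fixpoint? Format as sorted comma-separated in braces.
pass 0 (initial): D(U)={2,5,6,7,9}
pass 1: U {2,5,6,7,9}->{6,7,9}; V {3,4,5,6,7}->{3,4,5,6}; Y {3,4,5,7,8,9}->{3,4,5}; Z {2,4,5,6,7,8}->{4,5,6,7,8}
pass 2: no change
Fixpoint after 2 passes: D(U) = {6,7,9}

Answer: {6,7,9}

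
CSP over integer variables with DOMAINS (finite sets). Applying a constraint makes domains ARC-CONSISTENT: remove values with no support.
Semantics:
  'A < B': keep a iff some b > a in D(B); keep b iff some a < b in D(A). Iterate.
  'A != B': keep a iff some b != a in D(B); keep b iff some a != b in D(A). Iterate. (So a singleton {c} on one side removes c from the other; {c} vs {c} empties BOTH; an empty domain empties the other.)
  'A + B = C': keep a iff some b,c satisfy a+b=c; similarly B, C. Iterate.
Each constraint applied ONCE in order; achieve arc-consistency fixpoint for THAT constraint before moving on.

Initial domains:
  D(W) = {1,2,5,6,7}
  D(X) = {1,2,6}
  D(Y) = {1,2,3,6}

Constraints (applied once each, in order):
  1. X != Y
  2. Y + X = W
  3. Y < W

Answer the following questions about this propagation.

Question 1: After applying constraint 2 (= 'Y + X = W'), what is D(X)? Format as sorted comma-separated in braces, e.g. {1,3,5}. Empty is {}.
Answer: {1,2,6}

Derivation:
Constraint 1 (X != Y) on D(X)={1,2,6} D(Y)={1,2,3,6}: no change
Constraint 2 (Y + X = W) on D(Y)={1,2,3,6} D(X)={1,2,6} D(W)={1,2,5,6,7}: Y {1,2,3,6}->{1,3,6}; W {1,2,5,6,7}->{2,5,7}
So after constraint 2: D(X) = {1,2,6}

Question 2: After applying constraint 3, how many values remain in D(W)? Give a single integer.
Answer: 3

Derivation:
Constraint 1 (X != Y) on D(X)={1,2,6} D(Y)={1,2,3,6}: no change
Constraint 2 (Y + X = W) on D(Y)={1,2,3,6} D(X)={1,2,6} D(W)={1,2,5,6,7}: Y {1,2,3,6}->{1,3,6}; W {1,2,5,6,7}->{2,5,7}
Constraint 3 (Y < W) on D(Y)={1,3,6} D(W)={2,5,7}: no change
So after constraint 3: D(W)={2,5,7}, size = 3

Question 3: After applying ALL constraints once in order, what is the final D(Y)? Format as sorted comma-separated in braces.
Answer: {1,3,6}

Derivation:
Constraint 1 (X != Y) on D(X)={1,2,6} D(Y)={1,2,3,6}: no change
Constraint 2 (Y + X = W) on D(Y)={1,2,3,6} D(X)={1,2,6} D(W)={1,2,5,6,7}: Y {1,2,3,6}->{1,3,6}; W {1,2,5,6,7}->{2,5,7}
Constraint 3 (Y < W) on D(Y)={1,3,6} D(W)={2,5,7}: no change
So after all 3 constraints: D(Y) = {1,3,6}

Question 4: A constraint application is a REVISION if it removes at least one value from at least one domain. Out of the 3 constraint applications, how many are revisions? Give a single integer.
Constraint 1 (X != Y) on D(X)={1,2,6} D(Y)={1,2,3,6}: no change => not a revision
Constraint 2 (Y + X = W) on D(Y)={1,2,3,6} D(X)={1,2,6} D(W)={1,2,5,6,7}: Y {1,2,3,6}->{1,3,6}; W {1,2,5,6,7}->{2,5,7} => REVISION
Constraint 3 (Y < W) on D(Y)={1,3,6} D(W)={2,5,7}: no change => not a revision
Total revisions = 1

Answer: 1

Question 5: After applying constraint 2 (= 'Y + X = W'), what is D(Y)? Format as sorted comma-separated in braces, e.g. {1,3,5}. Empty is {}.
Constraint 1 (X != Y) on D(X)={1,2,6} D(Y)={1,2,3,6}: no change
Constraint 2 (Y + X = W) on D(Y)={1,2,3,6} D(X)={1,2,6} D(W)={1,2,5,6,7}: Y {1,2,3,6}->{1,3,6}; W {1,2,5,6,7}->{2,5,7}
So after constraint 2: D(Y) = {1,3,6}

Answer: {1,3,6}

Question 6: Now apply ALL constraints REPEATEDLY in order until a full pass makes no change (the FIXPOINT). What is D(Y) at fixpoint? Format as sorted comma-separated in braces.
Answer: {1,3,6}

Derivation:
pass 0 (initial): D(Y)={1,2,3,6}
pass 1: W {1,2,5,6,7}->{2,5,7}; Y {1,2,3,6}->{1,3,6}
pass 2: no change
Fixpoint after 2 passes: D(Y) = {1,3,6}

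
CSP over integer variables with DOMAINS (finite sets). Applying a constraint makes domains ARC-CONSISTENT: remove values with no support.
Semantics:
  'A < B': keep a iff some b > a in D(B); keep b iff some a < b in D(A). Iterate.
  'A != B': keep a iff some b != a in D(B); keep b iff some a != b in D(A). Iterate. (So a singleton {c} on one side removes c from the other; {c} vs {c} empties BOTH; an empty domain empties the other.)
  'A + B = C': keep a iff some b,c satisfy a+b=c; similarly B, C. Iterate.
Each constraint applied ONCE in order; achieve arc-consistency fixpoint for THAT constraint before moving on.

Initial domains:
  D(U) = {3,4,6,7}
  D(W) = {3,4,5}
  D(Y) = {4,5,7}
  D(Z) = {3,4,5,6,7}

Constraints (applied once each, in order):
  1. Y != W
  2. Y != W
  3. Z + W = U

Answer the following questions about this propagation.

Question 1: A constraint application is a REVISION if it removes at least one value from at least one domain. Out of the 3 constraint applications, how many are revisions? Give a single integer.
Constraint 1 (Y != W) on D(Y)={4,5,7} D(W)={3,4,5}: no change => not a revision
Constraint 2 (Y != W) on D(Y)={4,5,7} D(W)={3,4,5}: no change => not a revision
Constraint 3 (Z + W = U) on D(Z)={3,4,5,6,7} D(W)={3,4,5} D(U)={3,4,6,7}: Z {3,4,5,6,7}->{3,4}; W {3,4,5}->{3,4}; U {3,4,6,7}->{6,7} => REVISION
Total revisions = 1

Answer: 1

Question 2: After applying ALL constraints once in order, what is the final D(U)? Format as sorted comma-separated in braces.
Answer: {6,7}

Derivation:
Constraint 1 (Y != W) on D(Y)={4,5,7} D(W)={3,4,5}: no change
Constraint 2 (Y != W) on D(Y)={4,5,7} D(W)={3,4,5}: no change
Constraint 3 (Z + W = U) on D(Z)={3,4,5,6,7} D(W)={3,4,5} D(U)={3,4,6,7}: Z {3,4,5,6,7}->{3,4}; W {3,4,5}->{3,4}; U {3,4,6,7}->{6,7}
So after all 3 constraints: D(U) = {6,7}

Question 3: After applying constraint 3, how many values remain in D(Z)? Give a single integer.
Constraint 1 (Y != W) on D(Y)={4,5,7} D(W)={3,4,5}: no change
Constraint 2 (Y != W) on D(Y)={4,5,7} D(W)={3,4,5}: no change
Constraint 3 (Z + W = U) on D(Z)={3,4,5,6,7} D(W)={3,4,5} D(U)={3,4,6,7}: Z {3,4,5,6,7}->{3,4}; W {3,4,5}->{3,4}; U {3,4,6,7}->{6,7}
So after constraint 3: D(Z)={3,4}, size = 2

Answer: 2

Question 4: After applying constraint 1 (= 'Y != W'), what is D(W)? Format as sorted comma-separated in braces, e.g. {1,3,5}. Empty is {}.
Constraint 1 (Y != W) on D(Y)={4,5,7} D(W)={3,4,5}: no change
So after constraint 1: D(W) = {3,4,5}

Answer: {3,4,5}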